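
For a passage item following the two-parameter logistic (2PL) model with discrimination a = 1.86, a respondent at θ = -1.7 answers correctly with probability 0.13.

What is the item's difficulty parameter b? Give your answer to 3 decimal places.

-0.678

P(θ) = 1 / (1 + exp(−a(θ − b)))
logit(0.13) = ln(0.13/0.87) = -1.9010
b = θ − logit/(a) = -1.7 − (-1.9010)/1.8600 = -0.6780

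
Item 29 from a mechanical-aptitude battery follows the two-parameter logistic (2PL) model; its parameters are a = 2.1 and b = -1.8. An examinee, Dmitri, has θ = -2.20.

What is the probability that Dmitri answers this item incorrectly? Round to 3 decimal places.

0.698

P(θ) = 1 / (1 + exp(−a(θ − b)))
Exponent: 2.1 × (-2.20 − (-1.8)) = -0.8400
1/(1 + e^{0.8400}) = 0.3015
P(incorrect) = 1 − 0.3015 = 0.6985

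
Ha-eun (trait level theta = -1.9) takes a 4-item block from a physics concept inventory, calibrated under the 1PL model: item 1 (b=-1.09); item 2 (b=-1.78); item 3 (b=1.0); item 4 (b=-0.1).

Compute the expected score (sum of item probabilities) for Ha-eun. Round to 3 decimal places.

P(theta) = 1 / (1 + exp(−(theta − b)))
P_1 = 1/(1+e^{0.8100}) = 0.3079
P_2 = 1/(1+e^{0.1200}) = 0.4700
P_3 = 1/(1+e^{2.9000}) = 0.0522
P_4 = 1/(1+e^{1.8000}) = 0.1419
E[score] = 0.3079 + 0.4700 + 0.0522 + 0.1419 = 0.9719

0.972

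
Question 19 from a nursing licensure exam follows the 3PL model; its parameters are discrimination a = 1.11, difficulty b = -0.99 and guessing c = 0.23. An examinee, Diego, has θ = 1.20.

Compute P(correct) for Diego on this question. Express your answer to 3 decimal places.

P(θ) = c + (1 − c) · 1 / (1 + exp(−a(θ − b)))
Exponent: 1.11 × (1.20 − (-0.99)) = 2.4309
1/(1 + e^{-2.4309}) = 0.9192
P = 0.23 + 0.77 × 0.9192 = 0.9377

0.938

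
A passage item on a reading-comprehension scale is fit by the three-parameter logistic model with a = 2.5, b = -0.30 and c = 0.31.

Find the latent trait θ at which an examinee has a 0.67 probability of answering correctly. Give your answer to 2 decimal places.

P(θ) = c + (1 − c) · 1 / (1 + exp(−a(θ − b)))
Remove guessing floor: (0.67 − 0.31)/(1 − 0.31) = 0.5217
logit = ln(0.5217/0.4783) = 0.0870
θ = b + logit/(a) = -0.30 + 0.0870/2.5000 = -0.2652

-0.27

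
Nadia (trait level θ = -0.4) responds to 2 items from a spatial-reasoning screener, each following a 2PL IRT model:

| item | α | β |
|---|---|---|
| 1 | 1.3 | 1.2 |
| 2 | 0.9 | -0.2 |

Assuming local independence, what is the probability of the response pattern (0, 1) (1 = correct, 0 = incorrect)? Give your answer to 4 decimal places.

P(θ) = 1 / (1 + exp(−α(θ − β)))
P_1 = 1/(1+e^{2.0800}) = 0.1111
P_2 = 1/(1+e^{0.1800}) = 0.4551
L = (1−P_1) × P_2 = 0.8889 × 0.4551 = 0.40458

0.4046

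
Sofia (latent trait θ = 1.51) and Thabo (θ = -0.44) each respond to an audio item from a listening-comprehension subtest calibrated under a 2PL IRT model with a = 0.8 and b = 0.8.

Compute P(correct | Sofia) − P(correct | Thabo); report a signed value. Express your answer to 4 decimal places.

P(θ) = 1 / (1 + exp(−a(θ − b)))
P(Sofia) = 0.6383  [exponent 0.5680]
P(Thabo) = 0.2705  [exponent -0.9920]
Difference = 0.6383 − 0.2705 = 0.3678

0.3678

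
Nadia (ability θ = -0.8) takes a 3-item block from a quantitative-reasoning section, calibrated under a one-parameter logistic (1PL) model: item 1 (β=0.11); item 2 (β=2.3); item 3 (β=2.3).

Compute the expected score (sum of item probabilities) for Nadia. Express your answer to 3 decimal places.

P(θ) = 1 / (1 + exp(−(θ − β)))
P_1 = 1/(1+e^{0.9100}) = 0.2870
P_2 = 1/(1+e^{3.1000}) = 0.0431
P_3 = 1/(1+e^{3.1000}) = 0.0431
E[score] = 0.2870 + 0.0431 + 0.0431 = 0.3732

0.373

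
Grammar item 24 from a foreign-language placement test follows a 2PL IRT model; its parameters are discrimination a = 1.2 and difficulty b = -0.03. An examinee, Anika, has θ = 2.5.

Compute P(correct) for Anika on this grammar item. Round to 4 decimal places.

P(θ) = 1 / (1 + exp(−a(θ − b)))
Exponent: 1.2 × (2.5 − (-0.03)) = 3.0360
1/(1 + e^{-3.0360}) = 0.9542

0.9542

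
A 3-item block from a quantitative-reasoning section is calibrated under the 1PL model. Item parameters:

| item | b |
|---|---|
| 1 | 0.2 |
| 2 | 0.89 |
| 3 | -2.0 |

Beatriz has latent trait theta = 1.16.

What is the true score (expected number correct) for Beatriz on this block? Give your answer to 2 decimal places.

P(theta) = 1 / (1 + exp(−(theta − b)))
P_1 = 1/(1+e^{-0.9600}) = 0.7231
P_2 = 1/(1+e^{-0.2700}) = 0.5671
P_3 = 1/(1+e^{-3.1600}) = 0.9593
E[score] = 0.7231 + 0.5671 + 0.9593 = 2.2495

2.25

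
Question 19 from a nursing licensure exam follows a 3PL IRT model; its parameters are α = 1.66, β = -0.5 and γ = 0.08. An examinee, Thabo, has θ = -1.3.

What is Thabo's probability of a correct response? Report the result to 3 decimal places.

0.273

P(θ) = γ + (1 − γ) · 1 / (1 + exp(−α(θ − β)))
Exponent: 1.66 × (-1.3 − (-0.5)) = -1.3280
1/(1 + e^{1.3280}) = 0.2095
P = 0.08 + 0.92 × 0.2095 = 0.2727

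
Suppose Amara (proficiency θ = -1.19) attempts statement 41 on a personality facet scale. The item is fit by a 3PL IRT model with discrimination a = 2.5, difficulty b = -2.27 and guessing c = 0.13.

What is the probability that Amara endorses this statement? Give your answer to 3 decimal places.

P(θ) = c + (1 − c) · 1 / (1 + exp(−a(θ − b)))
Exponent: 2.5 × (-1.19 − (-2.27)) = 2.7000
1/(1 + e^{-2.7000}) = 0.9370
P = 0.13 + 0.87 × 0.9370 = 0.9452

0.945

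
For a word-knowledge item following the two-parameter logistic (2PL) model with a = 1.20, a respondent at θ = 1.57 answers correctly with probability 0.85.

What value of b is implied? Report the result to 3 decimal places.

P(θ) = 1 / (1 + exp(−a(θ − b)))
logit(0.85) = ln(0.85/0.15) = 1.7346
b = θ − logit/(a) = 1.57 − 1.7346/1.2000 = 0.1245

0.124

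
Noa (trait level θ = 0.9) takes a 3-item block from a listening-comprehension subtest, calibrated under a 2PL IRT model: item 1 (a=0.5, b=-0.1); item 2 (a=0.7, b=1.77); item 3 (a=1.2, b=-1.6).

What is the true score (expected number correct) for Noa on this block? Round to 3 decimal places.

P(θ) = 1 / (1 + exp(−a(θ − b)))
P_1 = 1/(1+e^{-0.5000}) = 0.6225
P_2 = 1/(1+e^{0.6090}) = 0.3523
P_3 = 1/(1+e^{-3.0000}) = 0.9526
E[score] = 0.6225 + 0.3523 + 0.9526 = 1.9273

1.927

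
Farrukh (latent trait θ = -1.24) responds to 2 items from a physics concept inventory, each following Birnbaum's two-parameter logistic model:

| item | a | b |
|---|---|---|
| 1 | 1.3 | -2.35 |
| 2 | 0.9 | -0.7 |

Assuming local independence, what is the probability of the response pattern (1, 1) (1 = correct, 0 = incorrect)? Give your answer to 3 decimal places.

P(θ) = 1 / (1 + exp(−a(θ − b)))
P_1 = 1/(1+e^{-1.4430}) = 0.8089
P_2 = 1/(1+e^{0.4860}) = 0.3808
L = P_1 × P_2 = 0.8089 × 0.3808 = 0.30807

0.308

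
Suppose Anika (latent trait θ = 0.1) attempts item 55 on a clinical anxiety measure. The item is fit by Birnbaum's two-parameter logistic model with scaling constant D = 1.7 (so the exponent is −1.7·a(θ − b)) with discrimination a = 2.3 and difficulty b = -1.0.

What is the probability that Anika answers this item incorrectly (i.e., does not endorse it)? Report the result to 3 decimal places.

0.013

P(θ) = 1 / (1 + exp(−D·a(θ − b)))
Exponent: 1.7 × 2.3 × (0.1 − (-1.0)) = 4.3010
1/(1 + e^{-4.3010}) = 0.9866
P = 0.9866
P(incorrect) = 1 − 0.9866 = 0.0134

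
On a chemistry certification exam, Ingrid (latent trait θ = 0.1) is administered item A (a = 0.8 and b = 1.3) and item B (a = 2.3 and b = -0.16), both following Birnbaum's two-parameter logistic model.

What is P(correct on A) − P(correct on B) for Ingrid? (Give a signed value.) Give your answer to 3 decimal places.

-0.368

P(θ) = 1 / (1 + exp(−a(θ − b)))
P_A = 0.2769
P_B = 0.6452
P_A − P_B = -0.3683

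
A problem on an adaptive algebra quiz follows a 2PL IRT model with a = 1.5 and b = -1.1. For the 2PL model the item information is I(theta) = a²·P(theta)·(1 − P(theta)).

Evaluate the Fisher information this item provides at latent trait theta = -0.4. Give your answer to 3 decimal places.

P = 1/(1+e^{-1.0500}) = 0.7408
P(1−P) = 0.7408 × 0.2592 = 0.1920
I = a² × P(1−P) = 1.5² × 0.1920 = 0.43206

0.432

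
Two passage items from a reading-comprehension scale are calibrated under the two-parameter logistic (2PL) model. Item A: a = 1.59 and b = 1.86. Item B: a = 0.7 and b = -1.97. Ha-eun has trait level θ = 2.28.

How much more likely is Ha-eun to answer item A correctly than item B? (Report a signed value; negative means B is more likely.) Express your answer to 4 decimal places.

P(θ) = 1 / (1 + exp(−a(θ − b)))
P_A = 0.6610
P_B = 0.9514
P_A − P_B = -0.2904

-0.2904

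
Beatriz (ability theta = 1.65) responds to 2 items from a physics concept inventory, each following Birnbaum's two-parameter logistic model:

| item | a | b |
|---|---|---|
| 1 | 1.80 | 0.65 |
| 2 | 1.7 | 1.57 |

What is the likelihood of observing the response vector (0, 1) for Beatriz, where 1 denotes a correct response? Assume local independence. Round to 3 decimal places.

0.076

P(theta) = 1 / (1 + exp(−a(theta − b)))
P_1 = 1/(1+e^{-1.8000}) = 0.8581
P_2 = 1/(1+e^{-0.1360}) = 0.5339
L = (1−P_1) × P_2 = 0.1419 × 0.5339 = 0.07574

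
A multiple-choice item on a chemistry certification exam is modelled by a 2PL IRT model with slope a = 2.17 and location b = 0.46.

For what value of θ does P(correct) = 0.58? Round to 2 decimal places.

0.61

P(θ) = 1 / (1 + exp(−a(θ − b)))
logit = ln(0.5800/0.4200) = 0.3228
θ = b + logit/(a) = 0.46 + 0.3228/2.1700 = 0.6087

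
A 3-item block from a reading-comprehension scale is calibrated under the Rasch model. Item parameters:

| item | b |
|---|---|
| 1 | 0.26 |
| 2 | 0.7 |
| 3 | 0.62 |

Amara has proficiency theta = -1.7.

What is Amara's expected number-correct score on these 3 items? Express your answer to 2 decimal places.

P(theta) = 1 / (1 + exp(−(theta − b)))
P_1 = 1/(1+e^{1.9600}) = 0.1235
P_2 = 1/(1+e^{2.4000}) = 0.0832
P_3 = 1/(1+e^{2.3200}) = 0.0895
E[score] = 0.1235 + 0.0832 + 0.0895 = 0.2961

0.30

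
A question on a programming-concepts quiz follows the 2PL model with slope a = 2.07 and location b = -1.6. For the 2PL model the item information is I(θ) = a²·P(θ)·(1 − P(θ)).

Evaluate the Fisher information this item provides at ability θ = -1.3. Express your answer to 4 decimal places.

P = 1/(1+e^{-0.6210}) = 0.6504
P(1−P) = 0.6504 × 0.3496 = 0.2274
I = a² × P(1−P) = 2.07² × 0.2274 = 0.97424

0.9742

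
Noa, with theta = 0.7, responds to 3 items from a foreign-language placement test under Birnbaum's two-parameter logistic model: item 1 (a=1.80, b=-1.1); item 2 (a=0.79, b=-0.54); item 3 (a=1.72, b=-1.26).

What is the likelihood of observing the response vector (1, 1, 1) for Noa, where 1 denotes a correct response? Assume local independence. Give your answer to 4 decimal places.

P(theta) = 1 / (1 + exp(−a(theta − b)))
P_1 = 1/(1+e^{-3.2400}) = 0.9623
P_2 = 1/(1+e^{-0.9796}) = 0.7270
P_3 = 1/(1+e^{-3.3712}) = 0.9668
L = P_1 × P_2 × P_3 = 0.9623 × 0.7270 × 0.9668 = 0.67640

0.6764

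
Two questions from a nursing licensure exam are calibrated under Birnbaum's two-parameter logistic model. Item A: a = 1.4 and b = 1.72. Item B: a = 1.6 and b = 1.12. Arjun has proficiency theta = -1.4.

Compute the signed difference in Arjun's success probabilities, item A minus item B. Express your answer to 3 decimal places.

P(theta) = 1 / (1 + exp(−a(theta − b)))
P_A = 0.0125
P_B = 0.0174
P_A − P_B = -0.0049

-0.005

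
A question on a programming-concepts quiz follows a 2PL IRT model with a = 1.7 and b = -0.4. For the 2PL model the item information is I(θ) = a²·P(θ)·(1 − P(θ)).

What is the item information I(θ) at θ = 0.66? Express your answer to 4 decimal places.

0.3513

P = 1/(1+e^{-1.8020}) = 0.8584
P(1−P) = 0.8584 × 0.1416 = 0.1216
I = a² × P(1−P) = 1.7² × 0.1216 = 0.35129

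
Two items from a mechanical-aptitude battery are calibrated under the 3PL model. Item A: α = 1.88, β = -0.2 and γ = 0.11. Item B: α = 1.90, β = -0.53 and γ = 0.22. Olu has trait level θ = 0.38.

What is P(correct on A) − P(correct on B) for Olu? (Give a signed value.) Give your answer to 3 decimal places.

-0.106

P(θ) = γ + (1 − γ) · 1 / (1 + exp(−α(θ − β)))
P_A = 0.7761
P_B = 0.8824
P_A − P_B = -0.1063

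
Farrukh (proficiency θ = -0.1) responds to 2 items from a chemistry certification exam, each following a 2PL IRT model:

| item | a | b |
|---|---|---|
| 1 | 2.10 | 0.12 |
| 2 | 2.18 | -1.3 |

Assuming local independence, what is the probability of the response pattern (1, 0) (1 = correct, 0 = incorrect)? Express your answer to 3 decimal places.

P(θ) = 1 / (1 + exp(−a(θ − b)))
P_1 = 1/(1+e^{0.4620}) = 0.3865
P_2 = 1/(1+e^{-2.6160}) = 0.9319
L = P_1 × (1−P_2) = 0.3865 × 0.0681 = 0.02633

0.026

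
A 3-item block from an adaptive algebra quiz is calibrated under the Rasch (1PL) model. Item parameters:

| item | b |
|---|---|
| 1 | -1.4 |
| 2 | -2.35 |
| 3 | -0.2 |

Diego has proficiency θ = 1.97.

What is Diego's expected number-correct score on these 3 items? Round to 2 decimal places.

P(θ) = 1 / (1 + exp(−(θ − b)))
P_1 = 1/(1+e^{-3.3700}) = 0.9668
P_2 = 1/(1+e^{-4.3200}) = 0.9869
P_3 = 1/(1+e^{-2.1700}) = 0.8975
E[score] = 0.9668 + 0.9869 + 0.8975 = 2.8512

2.85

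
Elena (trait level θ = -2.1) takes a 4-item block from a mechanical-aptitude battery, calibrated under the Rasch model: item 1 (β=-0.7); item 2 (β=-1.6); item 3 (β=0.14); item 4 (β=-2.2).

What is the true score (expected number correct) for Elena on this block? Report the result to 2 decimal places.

1.20

P(θ) = 1 / (1 + exp(−(θ − β)))
P_1 = 1/(1+e^{1.4000}) = 0.1978
P_2 = 1/(1+e^{0.5000}) = 0.3775
P_3 = 1/(1+e^{2.2400}) = 0.0962
P_4 = 1/(1+e^{-0.1000}) = 0.5250
E[score] = 0.1978 + 0.3775 + 0.0962 + 0.5250 = 1.1966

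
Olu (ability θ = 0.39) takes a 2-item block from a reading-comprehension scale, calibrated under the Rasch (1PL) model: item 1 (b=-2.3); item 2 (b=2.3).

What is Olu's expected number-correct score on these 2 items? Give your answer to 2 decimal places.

1.07

P(θ) = 1 / (1 + exp(−(θ − b)))
P_1 = 1/(1+e^{-2.6900}) = 0.9364
P_2 = 1/(1+e^{1.9100}) = 0.1290
E[score] = 0.9364 + 0.1290 = 1.0654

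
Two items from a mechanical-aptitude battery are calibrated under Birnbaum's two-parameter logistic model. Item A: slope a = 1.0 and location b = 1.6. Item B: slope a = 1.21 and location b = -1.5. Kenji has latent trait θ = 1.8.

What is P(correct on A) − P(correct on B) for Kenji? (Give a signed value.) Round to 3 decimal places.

P(θ) = 1 / (1 + exp(−a(θ − b)))
P_A = 0.5498
P_B = 0.9819
P_A − P_B = -0.4321

-0.432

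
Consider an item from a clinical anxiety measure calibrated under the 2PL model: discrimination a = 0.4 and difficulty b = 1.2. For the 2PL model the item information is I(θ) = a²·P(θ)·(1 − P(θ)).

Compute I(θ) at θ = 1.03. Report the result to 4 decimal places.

0.0400

P = 1/(1+e^{0.0680}) = 0.4830
P(1−P) = 0.4830 × 0.5170 = 0.2497
I = a² × P(1−P) = 0.4² × 0.2497 = 0.03995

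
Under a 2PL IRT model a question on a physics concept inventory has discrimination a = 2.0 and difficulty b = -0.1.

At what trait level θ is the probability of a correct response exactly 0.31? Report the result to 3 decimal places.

P(θ) = 1 / (1 + exp(−a(θ − b)))
logit = ln(0.3100/0.6900) = -0.8001
θ = b + logit/(a) = -0.1 + (-0.8001)/2.0000 = -0.5001

-0.500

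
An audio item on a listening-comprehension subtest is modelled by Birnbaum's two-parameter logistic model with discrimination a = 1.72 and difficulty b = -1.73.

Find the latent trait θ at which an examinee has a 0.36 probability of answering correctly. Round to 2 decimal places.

-2.06

P(θ) = 1 / (1 + exp(−a(θ − b)))
logit = ln(0.3600/0.6400) = -0.5754
θ = b + logit/(a) = -1.73 + (-0.5754)/1.7200 = -2.0645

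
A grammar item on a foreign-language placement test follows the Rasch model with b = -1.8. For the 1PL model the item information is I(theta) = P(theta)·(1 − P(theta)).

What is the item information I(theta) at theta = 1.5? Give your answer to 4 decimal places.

P = 1/(1+e^{-3.3000}) = 0.9644
P(1−P) = 0.9644 × 0.0356 = 0.0343
I = P(1−P) = 0.03431

0.0343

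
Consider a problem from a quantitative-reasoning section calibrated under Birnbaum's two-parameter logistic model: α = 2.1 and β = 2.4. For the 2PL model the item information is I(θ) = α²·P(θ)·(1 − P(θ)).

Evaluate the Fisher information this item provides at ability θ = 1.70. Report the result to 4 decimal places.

P = 1/(1+e^{1.4700}) = 0.1869
P(1−P) = 0.1869 × 0.8131 = 0.1520
I = α² × P(1−P) = 2.1² × 0.1520 = 0.67030

0.6703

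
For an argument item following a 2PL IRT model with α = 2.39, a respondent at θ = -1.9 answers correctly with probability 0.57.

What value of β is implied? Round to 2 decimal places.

-2.02

P(θ) = 1 / (1 + exp(−α(θ − β)))
logit(0.57) = ln(0.57/0.43) = 0.2819
β = θ − logit/(α) = -1.9 − 0.2819/2.3900 = -2.0179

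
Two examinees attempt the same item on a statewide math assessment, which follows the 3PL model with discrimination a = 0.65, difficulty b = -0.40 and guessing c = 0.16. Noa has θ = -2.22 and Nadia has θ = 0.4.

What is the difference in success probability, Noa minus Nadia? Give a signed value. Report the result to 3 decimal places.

-0.330

P(θ) = c + (1 − c) · 1 / (1 + exp(−a(θ − b)))
P(Noa) = 0.3570  [exponent -1.1830]
P(Nadia) = 0.6868  [exponent 0.5200]
Difference = 0.3570 − 0.6868 = -0.3298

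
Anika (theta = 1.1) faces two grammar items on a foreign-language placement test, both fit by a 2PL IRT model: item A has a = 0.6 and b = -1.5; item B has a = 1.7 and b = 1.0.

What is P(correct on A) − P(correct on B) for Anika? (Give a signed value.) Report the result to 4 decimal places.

0.2840

P(theta) = 1 / (1 + exp(−a(theta − b)))
P_A = 0.8264
P_B = 0.5424
P_A − P_B = 0.2840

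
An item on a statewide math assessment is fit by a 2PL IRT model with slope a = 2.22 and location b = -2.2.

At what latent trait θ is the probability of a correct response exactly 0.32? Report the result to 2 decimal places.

-2.54

P(θ) = 1 / (1 + exp(−a(θ − b)))
logit = ln(0.3200/0.6800) = -0.7538
θ = b + logit/(a) = -2.2 + (-0.7538)/2.2200 = -2.5395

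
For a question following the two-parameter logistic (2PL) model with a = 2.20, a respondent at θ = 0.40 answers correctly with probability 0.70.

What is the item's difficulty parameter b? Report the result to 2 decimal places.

P(θ) = 1 / (1 + exp(−a(θ − b)))
logit(0.70) = ln(0.70/0.30) = 0.8473
b = θ − logit/(a) = 0.40 − 0.8473/2.2000 = 0.0149

0.01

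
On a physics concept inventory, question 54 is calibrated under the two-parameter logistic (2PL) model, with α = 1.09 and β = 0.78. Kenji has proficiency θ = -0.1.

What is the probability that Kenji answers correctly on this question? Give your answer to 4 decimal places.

P(θ) = 1 / (1 + exp(−α(θ − β)))
Exponent: 1.09 × (-0.1 − 0.78) = -0.9592
1/(1 + e^{0.9592}) = 0.2770

0.2770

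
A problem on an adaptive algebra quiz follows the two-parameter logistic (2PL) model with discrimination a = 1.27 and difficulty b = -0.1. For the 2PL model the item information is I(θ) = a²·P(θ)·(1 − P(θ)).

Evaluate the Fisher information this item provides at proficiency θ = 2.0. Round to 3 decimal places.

P = 1/(1+e^{-2.6670}) = 0.9351
P(1−P) = 0.9351 × 0.0649 = 0.0607
I = a² × P(1−P) = 1.27² × 0.0607 = 0.09795

0.098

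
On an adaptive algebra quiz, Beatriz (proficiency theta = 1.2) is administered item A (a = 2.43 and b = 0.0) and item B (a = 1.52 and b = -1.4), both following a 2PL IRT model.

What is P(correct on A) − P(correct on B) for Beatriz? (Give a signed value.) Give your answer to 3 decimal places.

P(theta) = 1 / (1 + exp(−a(theta − b)))
P_A = 0.9486
P_B = 0.9811
P_A − P_B = -0.0325

-0.033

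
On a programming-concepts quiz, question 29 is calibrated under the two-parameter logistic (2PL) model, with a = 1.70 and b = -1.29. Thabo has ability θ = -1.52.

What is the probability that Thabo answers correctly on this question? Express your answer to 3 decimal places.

P(θ) = 1 / (1 + exp(−a(θ − b)))
Exponent: 1.70 × (-1.52 − (-1.29)) = -0.3910
1/(1 + e^{0.3910}) = 0.4035

0.403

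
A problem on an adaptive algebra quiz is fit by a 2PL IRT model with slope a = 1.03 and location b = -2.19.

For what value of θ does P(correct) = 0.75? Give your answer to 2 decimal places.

-1.12

P(θ) = 1 / (1 + exp(−a(θ − b)))
logit = ln(0.7500/0.2500) = 1.0986
θ = b + logit/(a) = -2.19 + 1.0986/1.0300 = -1.1234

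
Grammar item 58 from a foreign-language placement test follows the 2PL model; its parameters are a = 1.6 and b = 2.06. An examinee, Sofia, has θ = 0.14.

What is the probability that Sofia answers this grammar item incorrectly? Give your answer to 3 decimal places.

0.956

P(θ) = 1 / (1 + exp(−a(θ − b)))
Exponent: 1.6 × (0.14 − 2.06) = -3.0720
1/(1 + e^{3.0720}) = 0.0443
P(incorrect) = 1 − 0.0443 = 0.9557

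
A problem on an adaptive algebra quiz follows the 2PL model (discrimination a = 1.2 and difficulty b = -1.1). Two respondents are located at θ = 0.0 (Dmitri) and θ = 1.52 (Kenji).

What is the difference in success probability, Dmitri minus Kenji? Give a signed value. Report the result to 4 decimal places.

-0.1695

P(θ) = 1 / (1 + exp(−a(θ − b)))
P(Dmitri) = 0.7892  [exponent 1.3200]
P(Kenji) = 0.9587  [exponent 3.1440]
Difference = 0.7892 − 0.9587 = -0.1695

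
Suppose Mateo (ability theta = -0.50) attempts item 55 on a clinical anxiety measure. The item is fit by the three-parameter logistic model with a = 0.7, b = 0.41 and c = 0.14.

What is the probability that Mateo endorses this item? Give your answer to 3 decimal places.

0.437

P(theta) = c + (1 − c) · 1 / (1 + exp(−a(theta − b)))
Exponent: 0.7 × (-0.50 − 0.41) = -0.6370
1/(1 + e^{0.6370}) = 0.3459
P = 0.14 + 0.86 × 0.3459 = 0.4375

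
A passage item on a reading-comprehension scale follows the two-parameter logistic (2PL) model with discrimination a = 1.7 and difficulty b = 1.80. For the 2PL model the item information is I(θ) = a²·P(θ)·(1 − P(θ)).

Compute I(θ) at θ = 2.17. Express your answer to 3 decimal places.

P = 1/(1+e^{-0.6290}) = 0.6523
P(1−P) = 0.6523 × 0.3477 = 0.2268
I = a² × P(1−P) = 1.7² × 0.2268 = 0.65550

0.655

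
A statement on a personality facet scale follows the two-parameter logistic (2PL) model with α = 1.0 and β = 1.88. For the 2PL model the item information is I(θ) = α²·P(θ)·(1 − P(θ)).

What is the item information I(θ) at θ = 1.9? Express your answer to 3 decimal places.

P = 1/(1+e^{-0.0200}) = 0.5050
P(1−P) = 0.5050 × 0.4950 = 0.2500
I = α² × P(1−P) = 1.0² × 0.2500 = 0.24998

0.250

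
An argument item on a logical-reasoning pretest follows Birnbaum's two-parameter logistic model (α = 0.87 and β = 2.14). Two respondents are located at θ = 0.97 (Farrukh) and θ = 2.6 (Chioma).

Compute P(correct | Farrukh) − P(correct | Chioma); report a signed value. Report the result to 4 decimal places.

-0.3333

P(θ) = 1 / (1 + exp(−α(θ − β)))
P(Farrukh) = 0.2654  [exponent -1.0179]
P(Chioma) = 0.5987  [exponent 0.4002]
Difference = 0.2654 − 0.5987 = -0.3333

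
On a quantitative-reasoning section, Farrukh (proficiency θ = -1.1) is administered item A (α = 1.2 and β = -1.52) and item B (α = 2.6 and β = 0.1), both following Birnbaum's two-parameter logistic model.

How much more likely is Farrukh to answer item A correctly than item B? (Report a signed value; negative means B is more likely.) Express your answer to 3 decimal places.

P(θ) = 1 / (1 + exp(−α(θ − β)))
P_A = 0.6234
P_B = 0.0423
P_A − P_B = 0.5811

0.581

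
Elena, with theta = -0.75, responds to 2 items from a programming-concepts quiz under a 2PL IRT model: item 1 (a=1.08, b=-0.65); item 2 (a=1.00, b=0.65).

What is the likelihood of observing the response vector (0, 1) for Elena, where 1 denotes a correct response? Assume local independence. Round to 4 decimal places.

P(theta) = 1 / (1 + exp(−a(theta − b)))
P_1 = 1/(1+e^{0.1080}) = 0.4730
P_2 = 1/(1+e^{1.4000}) = 0.1978
L = (1−P_1) × P_2 = 0.5270 × 0.1978 = 0.10424

0.1042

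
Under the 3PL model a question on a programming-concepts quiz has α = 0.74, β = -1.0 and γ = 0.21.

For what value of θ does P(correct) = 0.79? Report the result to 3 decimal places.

0.373

P(θ) = γ + (1 − γ) · 1 / (1 + exp(−α(θ − β)))
Remove guessing floor: (0.79 − 0.21)/(1 − 0.21) = 0.7342
logit = ln(0.7342/0.2658) = 1.0159
θ = β + logit/(α) = -1.0 + 1.0159/0.7400 = 0.3729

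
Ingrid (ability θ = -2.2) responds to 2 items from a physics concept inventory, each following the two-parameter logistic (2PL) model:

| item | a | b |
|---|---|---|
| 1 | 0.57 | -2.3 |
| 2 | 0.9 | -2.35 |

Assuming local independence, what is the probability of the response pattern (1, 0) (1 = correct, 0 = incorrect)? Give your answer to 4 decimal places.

P(θ) = 1 / (1 + exp(−a(θ − b)))
P_1 = 1/(1+e^{-0.0570}) = 0.5142
P_2 = 1/(1+e^{-0.1350}) = 0.5337
L = P_1 × (1−P_2) = 0.5142 × 0.4663 = 0.23979

0.2398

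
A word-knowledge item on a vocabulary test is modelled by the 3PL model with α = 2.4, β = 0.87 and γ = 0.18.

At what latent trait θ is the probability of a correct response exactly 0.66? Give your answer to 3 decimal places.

1.014

P(θ) = γ + (1 − γ) · 1 / (1 + exp(−α(θ − β)))
Remove guessing floor: (0.66 − 0.18)/(1 − 0.18) = 0.5854
logit = ln(0.5854/0.4146) = 0.3448
θ = β + logit/(α) = 0.87 + 0.3448/2.4000 = 1.0137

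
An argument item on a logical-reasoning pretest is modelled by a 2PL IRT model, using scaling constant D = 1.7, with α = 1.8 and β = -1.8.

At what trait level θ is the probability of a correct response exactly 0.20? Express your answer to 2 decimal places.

P(θ) = 1 / (1 + exp(−D·α(θ − β)))
logit = ln(0.2000/0.8000) = -1.3863
θ = β + logit/(1.7·α) = -1.8 + (-1.3863)/3.0600 = -2.2530

-2.25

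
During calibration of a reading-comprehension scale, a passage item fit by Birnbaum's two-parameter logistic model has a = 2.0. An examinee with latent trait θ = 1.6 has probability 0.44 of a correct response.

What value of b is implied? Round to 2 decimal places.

P(θ) = 1 / (1 + exp(−a(θ − b)))
logit(0.44) = ln(0.44/0.56) = -0.2412
b = θ − logit/(a) = 1.6 − (-0.2412)/2.0000 = 1.7206

1.72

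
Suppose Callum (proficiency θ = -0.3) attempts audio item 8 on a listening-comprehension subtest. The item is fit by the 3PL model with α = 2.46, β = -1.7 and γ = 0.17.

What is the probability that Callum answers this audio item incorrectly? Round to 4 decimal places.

P(θ) = γ + (1 − γ) · 1 / (1 + exp(−α(θ − β)))
Exponent: 2.46 × (-0.3 − (-1.7)) = 3.4440
1/(1 + e^{-3.4440}) = 0.9691
P = 0.17 + 0.83 × 0.9691 = 0.9743
P(incorrect) = 1 − 0.9743 = 0.0257

0.0257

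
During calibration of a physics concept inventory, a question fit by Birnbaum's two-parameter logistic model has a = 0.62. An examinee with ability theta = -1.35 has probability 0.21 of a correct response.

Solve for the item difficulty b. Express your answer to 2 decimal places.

P(theta) = 1 / (1 + exp(−a(theta − b)))
logit(0.21) = ln(0.21/0.79) = -1.3249
b = theta − logit/(a) = -1.35 − (-1.3249)/0.6200 = 0.7870

0.79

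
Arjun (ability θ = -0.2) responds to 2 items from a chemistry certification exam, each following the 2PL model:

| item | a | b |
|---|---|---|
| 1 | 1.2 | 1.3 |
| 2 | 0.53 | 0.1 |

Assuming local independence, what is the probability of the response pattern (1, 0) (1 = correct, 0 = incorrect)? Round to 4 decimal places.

P(θ) = 1 / (1 + exp(−a(θ − b)))
P_1 = 1/(1+e^{1.8000}) = 0.1419
P_2 = 1/(1+e^{0.1590}) = 0.4603
L = P_1 × (1−P_2) = 0.1419 × 0.5397 = 0.07655

0.0766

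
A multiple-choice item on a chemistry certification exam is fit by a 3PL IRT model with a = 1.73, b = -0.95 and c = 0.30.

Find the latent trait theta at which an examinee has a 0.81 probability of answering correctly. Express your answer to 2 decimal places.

P(theta) = c + (1 − c) · 1 / (1 + exp(−a(theta − b)))
Remove guessing floor: (0.81 − 0.30)/(1 − 0.30) = 0.7286
logit = ln(0.7286/0.2714) = 0.9874
theta = b + logit/(a) = -0.95 + 0.9874/1.7300 = -0.3793

-0.38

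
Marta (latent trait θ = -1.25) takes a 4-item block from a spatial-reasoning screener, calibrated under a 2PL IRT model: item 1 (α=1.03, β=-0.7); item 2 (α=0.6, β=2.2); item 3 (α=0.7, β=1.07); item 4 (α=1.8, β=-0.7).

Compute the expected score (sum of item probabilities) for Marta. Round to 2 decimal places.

0.91

P(θ) = 1 / (1 + exp(−α(θ − β)))
P_1 = 1/(1+e^{0.5665}) = 0.3620
P_2 = 1/(1+e^{2.0700}) = 0.1120
P_3 = 1/(1+e^{1.6240}) = 0.1647
P_4 = 1/(1+e^{0.9900}) = 0.2709
E[score] = 0.3620 + 0.1120 + 0.1647 + 0.2709 = 0.9097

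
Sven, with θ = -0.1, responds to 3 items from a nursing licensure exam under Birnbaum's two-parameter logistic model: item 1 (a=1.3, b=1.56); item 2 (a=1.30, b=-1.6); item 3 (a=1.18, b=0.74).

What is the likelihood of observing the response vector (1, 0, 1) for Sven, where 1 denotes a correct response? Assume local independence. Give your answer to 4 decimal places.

0.0035

P(θ) = 1 / (1 + exp(−a(θ − b)))
P_1 = 1/(1+e^{2.1580}) = 0.1036
P_2 = 1/(1+e^{-1.9500}) = 0.8754
P_3 = 1/(1+e^{0.9912}) = 0.2707
L = P_1 × (1−P_2) × P_3 = 0.1036 × 0.1246 × 0.2707 = 0.00349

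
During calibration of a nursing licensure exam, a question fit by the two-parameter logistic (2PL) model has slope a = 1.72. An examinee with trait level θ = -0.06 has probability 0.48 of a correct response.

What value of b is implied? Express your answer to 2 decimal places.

P(θ) = 1 / (1 + exp(−a(θ − b)))
logit(0.48) = ln(0.48/0.52) = -0.0800
b = θ − logit/(a) = -0.06 − (-0.0800)/1.7200 = -0.0135

-0.01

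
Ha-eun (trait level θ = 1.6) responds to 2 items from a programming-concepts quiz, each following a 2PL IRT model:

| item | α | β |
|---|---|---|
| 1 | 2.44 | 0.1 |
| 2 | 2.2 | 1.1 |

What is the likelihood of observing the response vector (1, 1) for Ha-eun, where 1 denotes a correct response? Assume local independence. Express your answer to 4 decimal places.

P(θ) = 1 / (1 + exp(−α(θ − β)))
P_1 = 1/(1+e^{-3.6600}) = 0.9749
P_2 = 1/(1+e^{-1.1000}) = 0.7503
L = P_1 × P_2 = 0.9749 × 0.7503 = 0.73144

0.7314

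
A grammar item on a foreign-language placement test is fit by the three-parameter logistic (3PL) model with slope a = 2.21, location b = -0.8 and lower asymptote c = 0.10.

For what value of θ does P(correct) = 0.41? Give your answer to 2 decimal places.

P(θ) = c + (1 − c) · 1 / (1 + exp(−a(θ − b)))
Remove guessing floor: (0.41 − 0.10)/(1 − 0.10) = 0.3444
logit = ln(0.3444/0.6556) = -0.6436
θ = b + logit/(a) = -0.8 + (-0.6436)/2.2100 = -1.0912

-1.09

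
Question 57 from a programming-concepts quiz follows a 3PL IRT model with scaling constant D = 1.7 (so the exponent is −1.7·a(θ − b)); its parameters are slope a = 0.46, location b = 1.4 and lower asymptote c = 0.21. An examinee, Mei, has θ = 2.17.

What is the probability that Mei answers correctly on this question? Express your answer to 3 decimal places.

P(θ) = c + (1 − c) · 1 / (1 + exp(−D·a(θ − b)))
Exponent: 1.7 × 0.46 × (2.17 − 1.4) = 0.6021
1/(1 + e^{-0.6021}) = 0.6461
P = 0.21 + 0.79 × 0.6461 = 0.7205

0.720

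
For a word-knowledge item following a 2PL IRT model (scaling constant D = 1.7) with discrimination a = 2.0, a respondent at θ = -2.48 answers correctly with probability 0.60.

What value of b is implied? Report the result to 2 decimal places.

-2.60

P(θ) = 1 / (1 + exp(−D·a(θ − b)))
logit(0.60) = ln(0.60/0.40) = 0.4055
b = θ − logit/(1.7·a) = -2.48 − 0.4055/3.4000 = -2.5993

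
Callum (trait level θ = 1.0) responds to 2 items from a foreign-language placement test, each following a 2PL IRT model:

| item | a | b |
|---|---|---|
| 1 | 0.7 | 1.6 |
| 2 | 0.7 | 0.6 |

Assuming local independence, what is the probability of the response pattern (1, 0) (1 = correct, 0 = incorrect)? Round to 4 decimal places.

0.1707

P(θ) = 1 / (1 + exp(−a(θ − b)))
P_1 = 1/(1+e^{0.4200}) = 0.3965
P_2 = 1/(1+e^{-0.2800}) = 0.5695
L = P_1 × (1−P_2) = 0.3965 × 0.4305 = 0.17068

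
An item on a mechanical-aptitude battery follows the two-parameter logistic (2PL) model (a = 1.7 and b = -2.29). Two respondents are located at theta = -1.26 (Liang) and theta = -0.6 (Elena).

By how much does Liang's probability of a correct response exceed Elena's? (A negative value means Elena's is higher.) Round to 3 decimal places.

-0.094

P(theta) = 1 / (1 + exp(−a(theta − b)))
P(Liang) = 0.8521  [exponent 1.7510]
P(Elena) = 0.9465  [exponent 2.8730]
Difference = 0.8521 − 0.9465 = -0.0944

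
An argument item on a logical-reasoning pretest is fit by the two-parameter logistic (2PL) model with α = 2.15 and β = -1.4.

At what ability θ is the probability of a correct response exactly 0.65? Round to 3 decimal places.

P(θ) = 1 / (1 + exp(−α(θ − β)))
logit = ln(0.6500/0.3500) = 0.6190
θ = β + logit/(α) = -1.4 + 0.6190/2.1500 = -1.1121

-1.112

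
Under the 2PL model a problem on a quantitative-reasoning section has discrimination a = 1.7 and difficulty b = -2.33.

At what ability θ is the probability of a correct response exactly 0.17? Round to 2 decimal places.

-3.26

P(θ) = 1 / (1 + exp(−a(θ − b)))
logit = ln(0.1700/0.8300) = -1.5856
θ = b + logit/(a) = -2.33 + (-1.5856)/1.7000 = -3.2627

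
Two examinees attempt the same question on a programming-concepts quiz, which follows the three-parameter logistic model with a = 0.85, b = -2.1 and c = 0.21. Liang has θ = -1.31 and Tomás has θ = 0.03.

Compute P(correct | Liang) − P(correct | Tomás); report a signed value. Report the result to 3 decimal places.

-0.156

P(θ) = c + (1 − c) · 1 / (1 + exp(−a(θ − b)))
P(Liang) = 0.7329  [exponent 0.6715]
P(Tomás) = 0.8889  [exponent 1.8105]
Difference = 0.7329 − 0.8889 = -0.1561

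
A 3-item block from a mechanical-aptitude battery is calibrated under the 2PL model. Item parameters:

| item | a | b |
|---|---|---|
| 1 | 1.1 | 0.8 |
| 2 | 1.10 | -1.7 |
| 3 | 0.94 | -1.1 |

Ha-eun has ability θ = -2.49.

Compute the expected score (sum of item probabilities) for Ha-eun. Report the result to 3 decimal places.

0.535

P(θ) = 1 / (1 + exp(−a(θ − b)))
P_1 = 1/(1+e^{3.6190}) = 0.0261
P_2 = 1/(1+e^{0.8690}) = 0.2955
P_3 = 1/(1+e^{1.3066}) = 0.2131
E[score] = 0.0261 + 0.2955 + 0.2131 = 0.5346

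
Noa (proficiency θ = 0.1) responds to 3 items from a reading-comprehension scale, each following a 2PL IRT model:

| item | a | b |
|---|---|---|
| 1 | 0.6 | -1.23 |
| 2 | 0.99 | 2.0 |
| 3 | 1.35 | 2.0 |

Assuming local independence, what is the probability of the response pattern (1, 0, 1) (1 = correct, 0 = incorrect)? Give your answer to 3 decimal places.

P(θ) = 1 / (1 + exp(−a(θ − b)))
P_1 = 1/(1+e^{-0.7980}) = 0.6895
P_2 = 1/(1+e^{1.8810}) = 0.1323
P_3 = 1/(1+e^{2.5650}) = 0.0714
L = P_1 × (1−P_2) × P_3 = 0.6895 × 0.8677 × 0.0714 = 0.04274

0.043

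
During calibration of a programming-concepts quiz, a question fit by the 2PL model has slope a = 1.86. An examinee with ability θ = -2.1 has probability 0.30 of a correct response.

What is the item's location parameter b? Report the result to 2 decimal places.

-1.64

P(θ) = 1 / (1 + exp(−a(θ − b)))
logit(0.30) = ln(0.30/0.70) = -0.8473
b = θ − logit/(a) = -2.1 − (-0.8473)/1.8600 = -1.6445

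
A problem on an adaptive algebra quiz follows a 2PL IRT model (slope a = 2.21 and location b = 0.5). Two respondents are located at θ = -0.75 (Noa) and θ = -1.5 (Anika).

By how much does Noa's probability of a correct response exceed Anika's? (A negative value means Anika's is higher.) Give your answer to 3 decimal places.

0.047

P(θ) = 1 / (1 + exp(−a(θ − b)))
P(Noa) = 0.0594  [exponent -2.7625]
P(Anika) = 0.0119  [exponent -4.4200]
Difference = 0.0594 − 0.0119 = 0.0475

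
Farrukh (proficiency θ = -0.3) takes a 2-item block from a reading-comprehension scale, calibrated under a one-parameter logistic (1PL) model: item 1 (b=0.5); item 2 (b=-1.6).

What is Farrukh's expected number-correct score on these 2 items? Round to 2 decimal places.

P(θ) = 1 / (1 + exp(−(θ − b)))
P_1 = 1/(1+e^{0.8000}) = 0.3100
P_2 = 1/(1+e^{-1.3000}) = 0.7858
E[score] = 0.3100 + 0.7858 = 1.0959

1.10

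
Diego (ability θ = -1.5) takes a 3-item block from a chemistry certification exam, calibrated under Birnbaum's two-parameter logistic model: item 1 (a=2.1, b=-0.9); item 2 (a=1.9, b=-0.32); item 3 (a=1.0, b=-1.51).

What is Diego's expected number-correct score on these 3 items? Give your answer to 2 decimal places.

P(θ) = 1 / (1 + exp(−a(θ − b)))
P_1 = 1/(1+e^{1.2600}) = 0.2210
P_2 = 1/(1+e^{2.2420}) = 0.0960
P_3 = 1/(1+e^{-0.0100}) = 0.5025
E[score] = 0.2210 + 0.0960 + 0.5025 = 0.8195

0.82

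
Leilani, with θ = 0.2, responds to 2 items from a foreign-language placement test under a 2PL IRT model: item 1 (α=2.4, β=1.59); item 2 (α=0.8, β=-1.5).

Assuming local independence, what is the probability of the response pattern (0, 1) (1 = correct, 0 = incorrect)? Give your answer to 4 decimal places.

0.7684

P(θ) = 1 / (1 + exp(−α(θ − β)))
P_1 = 1/(1+e^{3.3360}) = 0.0344
P_2 = 1/(1+e^{-1.3600}) = 0.7958
L = (1−P_1) × P_2 = 0.9656 × 0.7958 = 0.76842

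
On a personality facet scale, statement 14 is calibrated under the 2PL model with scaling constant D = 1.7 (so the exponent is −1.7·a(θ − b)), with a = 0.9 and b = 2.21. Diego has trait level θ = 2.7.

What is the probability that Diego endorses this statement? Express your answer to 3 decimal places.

P(θ) = 1 / (1 + exp(−D·a(θ − b)))
Exponent: 1.7 × 0.9 × (2.7 − 2.21) = 0.7497
1/(1 + e^{-0.7497}) = 0.6791
P = 0.6791

0.679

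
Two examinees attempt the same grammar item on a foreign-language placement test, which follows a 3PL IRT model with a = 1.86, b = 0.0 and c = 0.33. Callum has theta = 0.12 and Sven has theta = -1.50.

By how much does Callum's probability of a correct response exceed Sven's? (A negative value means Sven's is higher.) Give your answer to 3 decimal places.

P(theta) = c + (1 − c) · 1 / (1 + exp(−a(theta − b)))
P(Callum) = 0.7022  [exponent 0.2232]
P(Sven) = 0.3688  [exponent -2.7900]
Difference = 0.7022 − 0.3688 = 0.3335

0.333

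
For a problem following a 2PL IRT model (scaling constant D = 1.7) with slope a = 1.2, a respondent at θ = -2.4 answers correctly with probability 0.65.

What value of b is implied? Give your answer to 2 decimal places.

P(θ) = 1 / (1 + exp(−D·a(θ − b)))
logit(0.65) = ln(0.65/0.35) = 0.6190
b = θ − logit/(1.7·a) = -2.4 − 0.6190/2.0400 = -2.7035

-2.70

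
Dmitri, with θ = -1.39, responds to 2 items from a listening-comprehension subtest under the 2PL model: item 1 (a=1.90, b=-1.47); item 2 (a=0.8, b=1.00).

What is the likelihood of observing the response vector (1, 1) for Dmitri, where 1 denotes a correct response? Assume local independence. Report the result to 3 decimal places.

0.069

P(θ) = 1 / (1 + exp(−a(θ − b)))
P_1 = 1/(1+e^{-0.1520}) = 0.5379
P_2 = 1/(1+e^{1.9120}) = 0.1288
L = P_1 × P_2 = 0.5379 × 0.1288 = 0.06926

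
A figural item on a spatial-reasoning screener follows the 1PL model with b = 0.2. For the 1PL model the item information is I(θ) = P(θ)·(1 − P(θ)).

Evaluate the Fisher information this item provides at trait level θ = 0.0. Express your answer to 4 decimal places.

0.2475

P = 1/(1+e^{0.2000}) = 0.4502
P(1−P) = 0.4502 × 0.5498 = 0.2475
I = P(1−P) = 0.24752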